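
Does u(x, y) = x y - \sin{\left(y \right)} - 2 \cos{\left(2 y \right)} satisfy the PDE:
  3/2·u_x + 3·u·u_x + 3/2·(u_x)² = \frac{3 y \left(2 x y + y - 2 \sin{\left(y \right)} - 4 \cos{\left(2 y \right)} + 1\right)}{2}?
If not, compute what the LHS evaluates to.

Evaluate each term of the left-hand side for u = x y - \sin{\left(y \right)} - 2 \cos{\left(2 y \right)}.
Derivatives:
  u_x = y
Terms:
  3/2·u_x = \frac{3 y}{2}
  3·u·u_x = 3 y \left(x y - \sin{\left(y \right)} - 2 \cos{\left(2 y \right)}\right)
  3/2·(u_x)² = \frac{3 y^{2}}{2}
Sum: LHS = \frac{3 y \left(2 x y + y - 2 \sin{\left(y \right)} - 4 \cos{\left(2 y \right)} + 1\right)}{2}
This is exactly the given right-hand side, so u is a solution.

Answer: Yes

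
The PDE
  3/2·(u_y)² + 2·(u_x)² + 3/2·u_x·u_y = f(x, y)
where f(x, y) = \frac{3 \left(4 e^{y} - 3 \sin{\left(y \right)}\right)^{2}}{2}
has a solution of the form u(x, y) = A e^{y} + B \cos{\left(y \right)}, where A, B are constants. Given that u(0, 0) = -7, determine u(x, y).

Answer: u(x, y) = - 4 e^{y} - 3 \cos{\left(y \right)}

Derivation:
Substitute the ansatz u = A e^{y} + B \cos{\left(y \right)} into the left-hand side.
Derivatives of the ansatz:
  u_y = A e^{y} - B \sin{\left(y \right)}
  u_x = 0
Term by term:
  3/2·(u_y)² = \frac{3 A^{2} e^{2 y}}{2} - 3 A B e^{y} \sin{\left(y \right)} + \frac{3 B^{2} \sin^{2}{\left(y \right)}}{2}
  2·(u_x)² = 0
  3/2·u_x·u_y = 0
So the left-hand side equals
  \frac{3 A^{2} e^{2 y}}{2} - 3 A B e^{y} \sin{\left(y \right)} + \frac{3 B^{2} \sin^{2}{\left(y \right)}}{2}
This must equal f(x, y) identically; expanded, f = 24 e^{2 y} - 36 e^{y} \sin{\left(y \right)} + \frac{27 \sin^{2}{\left(y \right)}}{2}.
Matching coefficients of the independent functions:
  [e^{y} \sin{\left(y \right)}]:  - 3 A B = -36
  [e^{2 y}]:  \frac{3 A^{2}}{2} = 24
  [\sin^{2}{\left(y \right)}]:  \frac{3 B^{2}}{2} = \frac{27}{2}
These equations allow (A, B) = (-4, -3) or (4, 3).
Impose the point condition(s):
  u(0, 0) = -7  ⟹  A + B = -7
Only A = -4, B = -3 satisfies everything.
Hence u(x, y) = - 4 e^{y} - 3 \cos{\left(y \right)}.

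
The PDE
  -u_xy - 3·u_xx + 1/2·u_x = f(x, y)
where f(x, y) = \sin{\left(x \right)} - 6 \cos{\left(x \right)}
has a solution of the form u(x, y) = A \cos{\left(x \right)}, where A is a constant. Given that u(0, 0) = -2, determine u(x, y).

Answer: u(x, y) = - 2 \cos{\left(x \right)}

Derivation:
Substitute the ansatz u = A \cos{\left(x \right)} into the left-hand side.
Derivatives of the ansatz:
  u_xy = 0
  u_xx = - A \cos{\left(x \right)}
  u_x = - A \sin{\left(x \right)}
Term by term:
  -u_xy = 0
  -3·u_xx = 3 A \cos{\left(x \right)}
  1/2·u_x = - \frac{A \sin{\left(x \right)}}{2}
So the left-hand side equals
  - \frac{A \sin{\left(x \right)}}{2} + 3 A \cos{\left(x \right)}
This must equal f(x, y) = \sin{\left(x \right)} - 6 \cos{\left(x \right)} identically.
Matching coefficients of the independent functions:
  [\sin{\left(x \right)}]:  - \frac{A}{2} = 1
  [\cos{\left(x \right)}]:  3 A = -6
Solving: A = -2.
Check against the point condition:
  u(0, 0) = -2  ⟹  A = -2  ✓
Hence u(x, y) = - 2 \cos{\left(x \right)}.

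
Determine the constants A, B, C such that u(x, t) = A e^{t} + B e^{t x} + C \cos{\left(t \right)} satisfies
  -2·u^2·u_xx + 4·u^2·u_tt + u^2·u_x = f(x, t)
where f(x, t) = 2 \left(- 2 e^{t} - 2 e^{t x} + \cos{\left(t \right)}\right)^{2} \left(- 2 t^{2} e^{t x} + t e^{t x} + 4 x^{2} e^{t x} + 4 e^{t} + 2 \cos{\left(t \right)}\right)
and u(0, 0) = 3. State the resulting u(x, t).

Substitute the ansatz u = A e^{t} + B e^{t x} + C \cos{\left(t \right)} into the left-hand side.
Derivatives of the ansatz:
  u_xx = B t^{2} e^{t x}
  u_tt = A e^{t} + B x^{2} e^{t x} - C \cos{\left(t \right)}
  u_x = B t e^{t x}
Term by term:
  -2·u^2·u_xx = - 2 A^{2} B t^{2} e^{2 t} e^{t x} - 4 A B^{2} t^{2} e^{t} e^{2 t x} - 4 A B C t^{2} e^{t} e^{t x} \cos{\left(t \right)} - 2 B^{3} t^{2} e^{3 t x} - 4 B^{2} C t^{2} e^{2 t x} \cos{\left(t \right)} - 2 B C^{2} t^{2} e^{t x} \cos^{2}{\left(t \right)}
  4·u^2·u_tt = 4 A^{3} e^{3 t} + 4 A^{2} B x^{2} e^{2 t} e^{t x} + 8 A^{2} B e^{2 t} e^{t x} + 4 A^{2} C e^{2 t} \cos{\left(t \right)} + 8 A B^{2} x^{2} e^{t} e^{2 t x} + 4 A B^{2} e^{t} e^{2 t x} + 8 A B C x^{2} e^{t} e^{t x} \cos{\left(t \right)} - 4 A C^{2} e^{t} \cos^{2}{\left(t \right)} + 4 B^{3} x^{2} e^{3 t x} + 8 B^{2} C x^{2} e^{2 t x} \cos{\left(t \right)} - 4 B^{2} C e^{2 t x} \cos{\left(t \right)} + 4 B C^{2} x^{2} e^{t x} \cos^{2}{\left(t \right)} - 8 B C^{2} e^{t x} \cos^{2}{\left(t \right)} - 4 C^{3} \cos^{3}{\left(t \right)}
  u^2·u_x = A^{2} B t e^{2 t} e^{t x} + 2 A B^{2} t e^{t} e^{2 t x} + 2 A B C t e^{t} e^{t x} \cos{\left(t \right)} + B^{3} t e^{3 t x} + 2 B^{2} C t e^{2 t x} \cos{\left(t \right)} + B C^{2} t e^{t x} \cos^{2}{\left(t \right)}
Sum these and collect like terms in the independent variables.
This must equal f(x, t) identically; expanded, f = - 16 t^{2} e^{2 t} e^{t x} - 32 t^{2} e^{t} e^{2 t x} + 16 t^{2} e^{t} e^{t x} \cos{\left(t \right)} - 16 t^{2} e^{3 t x} + 16 t^{2} e^{2 t x} \cos{\left(t \right)} - 4 t^{2} e^{t x} \cos^{2}{\left(t \right)} + 8 t e^{2 t} e^{t x} + 16 t e^{t} e^{2 t x} - 8 t e^{t} e^{t x} \cos{\left(t \right)} + 8 t e^{3 t x} - 8 t e^{2 t x} \cos{\left(t \right)} + 2 t e^{t x} \cos^{2}{\left(t \right)} + 32 x^{2} e^{2 t} e^{t x} + 64 x^{2} e^{t} e^{2 t x} - 32 x^{2} e^{t} e^{t x} \cos{\left(t \right)} + 32 x^{2} e^{3 t x} - 32 x^{2} e^{2 t x} \cos{\left(t \right)} + 8 x^{2} e^{t x} \cos^{2}{\left(t \right)} + 32 e^{3 t} + 64 e^{2 t} e^{t x} - 16 e^{2 t} \cos{\left(t \right)} + 32 e^{t} e^{2 t x} - 8 e^{t} \cos^{2}{\left(t \right)} + 16 e^{2 t x} \cos{\left(t \right)} - 16 e^{t x} \cos^{2}{\left(t \right)} + 4 \cos^{3}{\left(t \right)}.
Matching coefficients of the independent functions:
(each divided by its leading coefficient; functions giving the same equation are listed together)
  [t e^{3 t x}, t^{2} e^{3 t x}, x^{2} e^{3 t x}]:  B^{3} - 8 = 0
  [e^{t} e^{2 t x}, t e^{t} e^{2 t x}, t^{2} e^{t} e^{2 t x}, …]:  A B^{2} - 8 = 0
  [e^{t} \cos^{2}{\left(t \right)}]:  A C^{2} - 2 = 0
  [e^{2 t} e^{t x}, t e^{2 t} e^{t x}, t^{2} e^{2 t} e^{t x}, …]:  A^{2} B - 8 = 0
  [e^{2 t} \cos{\left(t \right)}]:  A^{2} C + 4 = 0
  [e^{t x} \cos^{2}{\left(t \right)}, t e^{t x} \cos^{2}{\left(t \right)}, t^{2} e^{t x} \cos^{2}{\left(t \right)}, …]:  B C^{2} - 2 = 0
  [e^{2 t x} \cos{\left(t \right)}, t e^{2 t x} \cos{\left(t \right)}, t^{2} e^{2 t x} \cos{\left(t \right)}, …]:  B^{2} C + 4 = 0
  [t e^{t} e^{t x} \cos{\left(t \right)}, t^{2} e^{t} e^{t x} \cos{\left(t \right)}, x^{2} e^{t} e^{t x} \cos{\left(t \right)}]:  A B C + 4 = 0
  [e^{3 t}]:  A^{3} - 8 = 0
  [\cos^{3}{\left(t \right)}]:  C^{3} + 1 = 0
Solving: A = 2, B = 2, C = -1.
Check against the point condition:
  u(0, 0) = 3  ⟹  A + B + C = 3  ✓
Hence u(x, t) = 2 e^{t} + 2 e^{t x} - \cos{\left(t \right)}.

Answer: u(x, t) = 2 e^{t} + 2 e^{t x} - \cos{\left(t \right)}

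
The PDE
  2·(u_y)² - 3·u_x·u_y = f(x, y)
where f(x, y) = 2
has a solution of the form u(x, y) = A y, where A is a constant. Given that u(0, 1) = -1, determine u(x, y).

Substitute the ansatz u = A y into the left-hand side.
Derivatives of the ansatz:
  u_y = A
  u_x = 0
Term by term:
  2·(u_y)² = 2 A^{2}
  -3·u_x·u_y = 0
So the left-hand side equals
  2 A^{2}
This must equal f(x, y) = 2 identically.
Matching coefficients of the independent functions:
  [constant term]:  2 A^{2} = 2
These equations allow (A) = (-1) or (1).
Impose the point condition(s):
  u(0, 1) = -1  ⟹  A = -1
Only A = -1 satisfies everything.
Hence u(x, y) = - y.

Answer: u(x, y) = - y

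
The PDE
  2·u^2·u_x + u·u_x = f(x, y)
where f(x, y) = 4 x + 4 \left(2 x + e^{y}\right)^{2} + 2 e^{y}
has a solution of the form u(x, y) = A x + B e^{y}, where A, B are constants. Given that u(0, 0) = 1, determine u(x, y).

Substitute the ansatz u = A x + B e^{y} into the left-hand side.
Derivatives of the ansatz:
  u_x = A
Term by term:
  2·u^2·u_x = 2 A^{3} x^{2} + 4 A^{2} B x e^{y} + 2 A B^{2} e^{2 y}
  u·u_x = A^{2} x + A B e^{y}
So the left-hand side equals
  2 A^{3} x^{2} + 4 A^{2} B x e^{y} + A^{2} x + 2 A B^{2} e^{2 y} + A B e^{y}
This must equal f(x, y) identically; expanded, f = 16 x^{2} + 16 x e^{y} + 4 x + 4 e^{2 y} + 2 e^{y}.
Matching coefficients of the independent functions:
  [x]:  A^{2} = 4
  [x^{2}]:  2 A^{3} = 16
  [x e^{y}]:  4 A^{2} B = 16
  [e^{y}]:  A B = 2
  [e^{2 y}]:  2 A B^{2} = 4
Solving: A = 2, B = 1.
Check against the point condition:
  u(0, 0) = 1  ⟹  B = 1  ✓
Hence u(x, y) = 2 x + e^{y}.

Answer: u(x, y) = 2 x + e^{y}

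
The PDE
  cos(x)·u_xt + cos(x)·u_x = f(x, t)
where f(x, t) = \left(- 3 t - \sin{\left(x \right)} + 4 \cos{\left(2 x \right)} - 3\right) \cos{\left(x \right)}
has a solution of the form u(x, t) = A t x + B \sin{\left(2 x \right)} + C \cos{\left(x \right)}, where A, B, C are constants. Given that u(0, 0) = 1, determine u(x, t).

Substitute the ansatz u = A t x + B \sin{\left(2 x \right)} + C \cos{\left(x \right)} into the left-hand side.
Derivatives of the ansatz:
  u_xt = A
  u_x = A t + 2 B \cos{\left(2 x \right)} - C \sin{\left(x \right)}
Term by term:
  cos(x)·u_xt = A \cos{\left(x \right)}
  cos(x)·u_x = A t \cos{\left(x \right)} + 2 B \cos{\left(x \right)} \cos{\left(2 x \right)} - C \sin{\left(x \right)} \cos{\left(x \right)}
So the left-hand side equals
  A t \cos{\left(x \right)} + A \cos{\left(x \right)} + 2 B \cos{\left(x \right)} \cos{\left(2 x \right)} - C \sin{\left(x \right)} \cos{\left(x \right)}
This must equal f(x, t) identically; expanded, f = - 3 t \cos{\left(x \right)} - \sin{\left(x \right)} \cos{\left(x \right)} + 4 \cos{\left(x \right)} \cos{\left(2 x \right)} - 3 \cos{\left(x \right)}.
Matching coefficients of the independent functions:
  [t \cos{\left(x \right)}, \cos{\left(x \right)}]:  A = -3
  [\sin{\left(x \right)} \cos{\left(x \right)}]:  - C = -1
  [\cos{\left(x \right)} \cos{\left(2 x \right)}]:  2 B = 4
Solving: A = -3, B = 2, C = 1.
Check against the point condition:
  u(0, 0) = 1  ⟹  C = 1  ✓
Hence u(x, t) = - 3 t x + 2 \sin{\left(2 x \right)} + \cos{\left(x \right)}.

Answer: u(x, t) = - 3 t x + 2 \sin{\left(2 x \right)} + \cos{\left(x \right)}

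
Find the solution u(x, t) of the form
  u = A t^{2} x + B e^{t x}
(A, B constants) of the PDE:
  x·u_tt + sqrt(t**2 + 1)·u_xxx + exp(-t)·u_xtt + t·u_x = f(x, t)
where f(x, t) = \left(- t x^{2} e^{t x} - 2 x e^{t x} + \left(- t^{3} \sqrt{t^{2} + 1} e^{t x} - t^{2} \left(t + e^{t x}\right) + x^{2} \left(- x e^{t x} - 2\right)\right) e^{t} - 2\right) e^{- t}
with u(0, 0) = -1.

Substitute the ansatz u = A t^{2} x + B e^{t x} into the left-hand side.
Derivatives of the ansatz:
  u_tt = 2 A x + B x^{2} e^{t x}
  u_xxx = B t^{3} e^{t x}
  u_xtt = 2 A + B t x^{2} e^{t x} + 2 B x e^{t x}
  u_x = A t^{2} + B t e^{t x}
Term by term:
  x·u_tt = 2 A x^{2} + B x^{3} e^{t x}
  sqrt(t**2 + 1)·u_xxx = B t^{3} \sqrt{t^{2} + 1} e^{t x}
  exp(-t)·u_xtt = 2 A e^{- t} + B t x^{2} e^{- t} e^{t x} + 2 B x e^{- t} e^{t x}
  t·u_x = A t^{3} + B t^{2} e^{t x}
So the left-hand side equals
  A t^{3} + 2 A x^{2} + 2 A e^{- t} + B t^{3} \sqrt{t^{2} + 1} e^{t x} + B t^{2} e^{t x} + B t x^{2} e^{- t} e^{t x} + B x^{3} e^{t x} + 2 B x e^{- t} e^{t x}
This must equal f(x, t) identically; expanded, f = - t^{3} \sqrt{t^{2} + 1} e^{t x} - t^{3} - t^{2} e^{t x} - t x^{2} e^{- t} e^{t x} - x^{3} e^{t x} - 2 x^{2} - 2 x e^{- t} e^{t x} - 2 e^{- t}.
Matching coefficients of the independent functions:
  [t^{3}]:  A = -1
  [x^{2}, e^{- t}]:  2 A = -2
  [t^{2} e^{t x}, x^{3} e^{t x}, t^{3} \sqrt{t^{2} + 1} e^{t x}, t x^{2} e^{- t} e^{t x}]:  B = -1
  [x e^{- t} e^{t x}]:  2 B = -2
Solving: A = -1, B = -1.
Check against the point condition:
  u(0, 0) = -1  ⟹  B = -1  ✓
Hence u(x, t) = - t^{2} x - e^{t x}.

Answer: u(x, t) = - t^{2} x - e^{t x}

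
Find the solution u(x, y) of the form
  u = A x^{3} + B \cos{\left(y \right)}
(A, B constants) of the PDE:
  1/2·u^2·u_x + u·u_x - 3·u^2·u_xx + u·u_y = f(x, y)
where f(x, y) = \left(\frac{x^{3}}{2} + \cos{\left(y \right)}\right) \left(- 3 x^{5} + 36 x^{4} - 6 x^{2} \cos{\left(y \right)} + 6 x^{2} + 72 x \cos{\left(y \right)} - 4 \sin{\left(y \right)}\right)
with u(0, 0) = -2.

Substitute the ansatz u = A x^{3} + B \cos{\left(y \right)} into the left-hand side.
Derivatives of the ansatz:
  u_x = 3 A x^{2}
  u_xx = 6 A x
  u_y = - B \sin{\left(y \right)}
Term by term:
  1/2·u^2·u_x = \frac{3 A^{3} x^{8}}{2} + 3 A^{2} B x^{5} \cos{\left(y \right)} + \frac{3 A B^{2} x^{2} \cos^{2}{\left(y \right)}}{2}
  u·u_x = 3 A^{2} x^{5} + 3 A B x^{2} \cos{\left(y \right)}
  -3·u^2·u_xx = - 18 A^{3} x^{7} - 36 A^{2} B x^{4} \cos{\left(y \right)} - 18 A B^{2} x \cos^{2}{\left(y \right)}
  u·u_y = - A B x^{3} \sin{\left(y \right)} - B^{2} \sin{\left(y \right)} \cos{\left(y \right)}
So the left-hand side equals
  \frac{3 A^{3} x^{8}}{2} - 18 A^{3} x^{7} + 3 A^{2} B x^{5} \cos{\left(y \right)} - 36 A^{2} B x^{4} \cos{\left(y \right)} + 3 A^{2} x^{5} + \frac{3 A B^{2} x^{2} \cos^{2}{\left(y \right)}}{2} - 18 A B^{2} x \cos^{2}{\left(y \right)} - A B x^{3} \sin{\left(y \right)} + 3 A B x^{2} \cos{\left(y \right)} - B^{2} \sin{\left(y \right)} \cos{\left(y \right)}
This must equal f(x, y) identically; expanded, f = - \frac{3 x^{8}}{2} + 18 x^{7} - 6 x^{5} \cos{\left(y \right)} + 3 x^{5} + 72 x^{4} \cos{\left(y \right)} - 2 x^{3} \sin{\left(y \right)} - 6 x^{2} \cos^{2}{\left(y \right)} + 6 x^{2} \cos{\left(y \right)} + 72 x \cos^{2}{\left(y \right)} - 4 \sin{\left(y \right)} \cos{\left(y \right)}.
Matching coefficients of the independent functions:
  [x^{5}]:  3 A^{2} = 3
  [x^{7}]:  - 18 A^{3} = 18
  [x^{8}]:  \frac{3 A^{3}}{2} = - \frac{3}{2}
  [x \cos^{2}{\left(y \right)}]:  - 18 A B^{2} = 72
  [x^{2} \cos{\left(y \right)}]:  3 A B = 6
  [x^{2} \cos^{2}{\left(y \right)}]:  \frac{3 A B^{2}}{2} = -6
  [x^{3} \sin{\left(y \right)}]:  - A B = -2
  [x^{4} \cos{\left(y \right)}]:  - 36 A^{2} B = 72
  [x^{5} \cos{\left(y \right)}]:  3 A^{2} B = -6
  [\sin{\left(y \right)} \cos{\left(y \right)}]:  - B^{2} = -4
Solving: A = -1, B = -2.
Check against the point condition:
  u(0, 0) = -2  ⟹  B = -2  ✓
Hence u(x, y) = - x^{3} - 2 \cos{\left(y \right)}.

Answer: u(x, y) = - x^{3} - 2 \cos{\left(y \right)}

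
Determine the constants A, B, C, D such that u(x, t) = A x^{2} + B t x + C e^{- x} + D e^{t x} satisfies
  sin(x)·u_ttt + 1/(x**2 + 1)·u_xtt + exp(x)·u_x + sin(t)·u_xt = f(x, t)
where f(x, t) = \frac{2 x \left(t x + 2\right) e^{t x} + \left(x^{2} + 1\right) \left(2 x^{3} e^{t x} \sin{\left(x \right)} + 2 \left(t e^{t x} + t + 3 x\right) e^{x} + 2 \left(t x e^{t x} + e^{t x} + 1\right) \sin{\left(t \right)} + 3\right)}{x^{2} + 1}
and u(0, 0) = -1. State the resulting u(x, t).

Answer: u(x, t) = 2 t x + 3 x^{2} + 2 e^{t x} - 3 e^{- x}

Derivation:
Substitute the ansatz u = A x^{2} + B t x + C e^{- x} + D e^{t x} into the left-hand side.
Derivatives of the ansatz:
  u_ttt = D x^{3} e^{t x}
  u_xtt = D t x^{2} e^{t x} + 2 D x e^{t x}
  u_x = 2 A x + B t - C e^{- x} + D t e^{t x}
  u_xt = B + D t x e^{t x} + D e^{t x}
Term by term:
  sin(x)·u_ttt = D x^{3} e^{t x} \sin{\left(x \right)}
  1/(x**2 + 1)·u_xtt = \frac{D t x^{2} e^{t x}}{x^{2} + 1} + \frac{2 D x e^{t x}}{x^{2} + 1}
  exp(x)·u_x = 2 A x e^{x} + B t e^{x} - C + D t e^{x} e^{t x}
  sin(t)·u_xt = B \sin{\left(t \right)} + D t x e^{t x} \sin{\left(t \right)} + D e^{t x} \sin{\left(t \right)}
So the left-hand side equals
  2 A x e^{x} + B t e^{x} + B \sin{\left(t \right)} - C + \frac{D t x^{2} e^{t x}}{x^{2} + 1} + D t x e^{t x} \sin{\left(t \right)} + D t e^{x} e^{t x} + D x^{3} e^{t x} \sin{\left(x \right)} + \frac{2 D x e^{t x}}{x^{2} + 1} + D e^{t x} \sin{\left(t \right)}
This must equal f(x, t) identically; expanded, f = \frac{2 t x^{2} e^{t x}}{x^{2} + 1} + 2 t x e^{t x} \sin{\left(t \right)} + 2 t e^{x} e^{t x} + 2 t e^{x} + 2 x^{3} e^{t x} \sin{\left(x \right)} + 6 x e^{x} + \frac{4 x e^{t x}}{x^{2} + 1} + 2 e^{t x} \sin{\left(t \right)} + 2 \sin{\left(t \right)} + 3.
Matching coefficients of the independent functions:
  [constant term]:  - C = 3
  [t e^{x}, \sin{\left(t \right)}]:  B = 2
  [x e^{x}]:  2 A = 6
  [e^{t x} \sin{\left(t \right)}, t e^{x} e^{t x}, x^{3} e^{t x} \sin{\left(x \right)}, t x e^{t x} \sin{\left(t \right)}, …]:  D = 2
  [\frac{x e^{t x}}{x^{2} + 1}]:  2 D = 4
Solving: A = 3, B = 2, C = -3, D = 2.
Check against the point condition:
  u(0, 0) = -1  ⟹  C + D = -1  ✓
Hence u(x, t) = 2 t x + 3 x^{2} + 2 e^{t x} - 3 e^{- x}.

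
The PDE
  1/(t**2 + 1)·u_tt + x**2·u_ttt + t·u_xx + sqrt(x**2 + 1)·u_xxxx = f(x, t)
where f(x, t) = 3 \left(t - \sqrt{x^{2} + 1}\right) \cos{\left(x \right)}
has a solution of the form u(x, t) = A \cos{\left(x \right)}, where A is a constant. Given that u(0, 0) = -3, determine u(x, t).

Substitute the ansatz u = A \cos{\left(x \right)} into the left-hand side.
Derivatives of the ansatz:
  u_tt = 0
  u_ttt = 0
  u_xx = - A \cos{\left(x \right)}
  u_xxxx = A \cos{\left(x \right)}
Term by term:
  1/(t**2 + 1)·u_tt = 0
  x**2·u_ttt = 0
  t·u_xx = - A t \cos{\left(x \right)}
  sqrt(x**2 + 1)·u_xxxx = A \sqrt{x^{2} + 1} \cos{\left(x \right)}
So the left-hand side equals
  - A t \cos{\left(x \right)} + A \sqrt{x^{2} + 1} \cos{\left(x \right)}
This must equal f(x, t) identically; expanded, f = 3 t \cos{\left(x \right)} - 3 \sqrt{x^{2} + 1} \cos{\left(x \right)}.
Matching coefficients of the independent functions:
  [t \cos{\left(x \right)}]:  - A = 3
  [\sqrt{x^{2} + 1} \cos{\left(x \right)}]:  A = -3
Solving: A = -3.
Check against the point condition:
  u(0, 0) = -3  ⟹  A = -3  ✓
Hence u(x, t) = - 3 \cos{\left(x \right)}.

Answer: u(x, t) = - 3 \cos{\left(x \right)}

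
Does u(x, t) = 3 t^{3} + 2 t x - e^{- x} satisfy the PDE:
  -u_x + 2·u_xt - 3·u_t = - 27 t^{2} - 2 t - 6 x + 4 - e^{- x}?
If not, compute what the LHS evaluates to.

Evaluate each term of the left-hand side for u = 3 t^{3} + 2 t x - e^{- x}.
Derivatives:
  u_x = 2 t + e^{- x}
  u_xt = 2
  u_t = 9 t^{2} + 2 x
Terms:
  -u_x = - 2 t - e^{- x}
  2·u_xt = 4
  -3·u_t = - 27 t^{2} - 6 x
Sum: LHS = - 27 t^{2} - 2 t - 6 x + 4 - e^{- x}
This is exactly the given right-hand side, so u is a solution.

Answer: Yes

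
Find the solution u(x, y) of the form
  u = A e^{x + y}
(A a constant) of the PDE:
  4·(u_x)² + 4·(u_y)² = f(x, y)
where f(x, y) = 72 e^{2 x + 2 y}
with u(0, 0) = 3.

Substitute the ansatz u = A e^{x + y} into the left-hand side.
Derivatives of the ansatz:
  u_x = A e^{x} e^{y}
  u_y = A e^{x} e^{y}
Term by term:
  4·(u_x)² = 4 A^{2} e^{2 x} e^{2 y}
  4·(u_y)² = 4 A^{2} e^{2 x} e^{2 y}
So the left-hand side equals
  8 A^{2} e^{2 x} e^{2 y}
This must equal f(x, y) identically; expanded, f = 72 e^{2 x} e^{2 y}.
Matching coefficients of the independent functions:
  [e^{2 x} e^{2 y}]:  8 A^{2} = 72
These equations allow (A) = (-3) or (3).
Impose the point condition(s):
  u(0, 0) = 3  ⟹  A = 3
Only A = 3 satisfies everything.
Hence u(x, y) = 3 e^{x + y}.

Answer: u(x, y) = 3 e^{x + y}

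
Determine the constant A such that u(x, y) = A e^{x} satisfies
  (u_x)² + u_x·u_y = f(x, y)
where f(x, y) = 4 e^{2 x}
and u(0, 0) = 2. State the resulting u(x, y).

Substitute the ansatz u = A e^{x} into the left-hand side.
Derivatives of the ansatz:
  u_x = A e^{x}
  u_y = 0
Term by term:
  (u_x)² = A^{2} e^{2 x}
  u_x·u_y = 0
So the left-hand side equals
  A^{2} e^{2 x}
This must equal f(x, y) = 4 e^{2 x} identically.
Matching coefficients of the independent functions:
  [e^{2 x}]:  A^{2} = 4
These equations allow (A) = (-2) or (2).
Impose the point condition(s):
  u(0, 0) = 2  ⟹  A = 2
Only A = 2 satisfies everything.
Hence u(x, y) = 2 e^{x}.

Answer: u(x, y) = 2 e^{x}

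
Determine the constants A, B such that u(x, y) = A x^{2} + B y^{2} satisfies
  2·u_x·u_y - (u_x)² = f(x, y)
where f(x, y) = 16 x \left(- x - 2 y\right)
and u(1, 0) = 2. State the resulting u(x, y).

Substitute the ansatz u = A x^{2} + B y^{2} into the left-hand side.
Derivatives of the ansatz:
  u_x = 2 A x
  u_y = 2 B y
Term by term:
  2·u_x·u_y = 8 A B x y
  -(u_x)² = - 4 A^{2} x^{2}
So the left-hand side equals
  - 4 A^{2} x^{2} + 8 A B x y
This must equal f(x, y) identically; expanded, f = - 16 x^{2} - 32 x y.
Matching coefficients of the independent functions:
  [x^{2}]:  - 4 A^{2} = -16
  [x y]:  8 A B = -32
These equations allow (A, B) = (-2, 2) or (2, -2).
Impose the point condition(s):
  u(1, 0) = 2  ⟹  A = 2
Only A = 2, B = -2 satisfies everything.
Hence u(x, y) = 2 x^{2} - 2 y^{2}.

Answer: u(x, y) = 2 x^{2} - 2 y^{2}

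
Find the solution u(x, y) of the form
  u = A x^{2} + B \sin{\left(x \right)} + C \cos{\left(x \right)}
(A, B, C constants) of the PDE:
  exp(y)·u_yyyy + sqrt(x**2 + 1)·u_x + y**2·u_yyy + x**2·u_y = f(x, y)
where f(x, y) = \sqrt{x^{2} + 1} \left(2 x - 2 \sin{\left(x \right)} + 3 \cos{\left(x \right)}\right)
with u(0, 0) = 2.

Substitute the ansatz u = A x^{2} + B \sin{\left(x \right)} + C \cos{\left(x \right)} into the left-hand side.
Derivatives of the ansatz:
  u_yyyy = 0
  u_x = 2 A x + B \cos{\left(x \right)} - C \sin{\left(x \right)}
  u_yyy = 0
  u_y = 0
Term by term:
  exp(y)·u_yyyy = 0
  sqrt(x**2 + 1)·u_x = 2 A x \sqrt{x^{2} + 1} + B \sqrt{x^{2} + 1} \cos{\left(x \right)} - C \sqrt{x^{2} + 1} \sin{\left(x \right)}
  y**2·u_yyy = 0
  x**2·u_y = 0
So the left-hand side equals
  2 A x \sqrt{x^{2} + 1} + B \sqrt{x^{2} + 1} \cos{\left(x \right)} - C \sqrt{x^{2} + 1} \sin{\left(x \right)}
This must equal f(x, y) identically; expanded, f = 2 x \sqrt{x^{2} + 1} - 2 \sqrt{x^{2} + 1} \sin{\left(x \right)} + 3 \sqrt{x^{2} + 1} \cos{\left(x \right)}.
Matching coefficients of the independent functions:
  [x \sqrt{x^{2} + 1}]:  2 A = 2
  [\sqrt{x^{2} + 1} \sin{\left(x \right)}]:  - C = -2
  [\sqrt{x^{2} + 1} \cos{\left(x \right)}]:  B = 3
Solving: A = 1, B = 3, C = 2.
Check against the point condition:
  u(0, 0) = 2  ⟹  C = 2  ✓
Hence u(x, y) = x^{2} + 3 \sin{\left(x \right)} + 2 \cos{\left(x \right)}.

Answer: u(x, y) = x^{2} + 3 \sin{\left(x \right)} + 2 \cos{\left(x \right)}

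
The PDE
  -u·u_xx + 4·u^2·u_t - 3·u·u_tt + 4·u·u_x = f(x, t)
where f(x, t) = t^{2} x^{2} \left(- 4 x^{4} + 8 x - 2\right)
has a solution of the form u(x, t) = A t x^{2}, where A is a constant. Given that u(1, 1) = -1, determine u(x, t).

Substitute the ansatz u = A t x^{2} into the left-hand side.
Derivatives of the ansatz:
  u_xx = 2 A t
  u_t = A x^{2}
  u_tt = 0
  u_x = 2 A t x
Term by term:
  -u·u_xx = - 2 A^{2} t^{2} x^{2}
  4·u^2·u_t = 4 A^{3} t^{2} x^{6}
  -3·u·u_tt = 0
  4·u·u_x = 8 A^{2} t^{2} x^{3}
So the left-hand side equals
  4 A^{3} t^{2} x^{6} + 8 A^{2} t^{2} x^{3} - 2 A^{2} t^{2} x^{2}
This must equal f(x, t) identically; expanded, f = - 4 t^{2} x^{6} + 8 t^{2} x^{3} - 2 t^{2} x^{2}.
Matching coefficients of the independent functions:
  [t^{2} x^{2}]:  - 2 A^{2} = -2
  [t^{2} x^{3}]:  8 A^{2} = 8
  [t^{2} x^{6}]:  4 A^{3} = -4
Solving: A = -1.
Check against the point condition:
  u(1, 1) = -1  ⟹  A = -1  ✓
Hence u(x, t) = - t x^{2}.

Answer: u(x, t) = - t x^{2}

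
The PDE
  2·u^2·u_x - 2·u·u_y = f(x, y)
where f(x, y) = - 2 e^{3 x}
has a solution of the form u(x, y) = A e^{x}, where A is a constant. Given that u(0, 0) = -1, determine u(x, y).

Substitute the ansatz u = A e^{x} into the left-hand side.
Derivatives of the ansatz:
  u_x = A e^{x}
  u_y = 0
Term by term:
  2·u^2·u_x = 2 A^{3} e^{3 x}
  -2·u·u_y = 0
So the left-hand side equals
  2 A^{3} e^{3 x}
This must equal f(x, y) = - 2 e^{3 x} identically.
Matching coefficients of the independent functions:
  [e^{3 x}]:  2 A^{3} = -2
Solving: A = -1.
Check against the point condition:
  u(0, 0) = -1  ⟹  A = -1  ✓
Hence u(x, y) = - e^{x}.

Answer: u(x, y) = - e^{x}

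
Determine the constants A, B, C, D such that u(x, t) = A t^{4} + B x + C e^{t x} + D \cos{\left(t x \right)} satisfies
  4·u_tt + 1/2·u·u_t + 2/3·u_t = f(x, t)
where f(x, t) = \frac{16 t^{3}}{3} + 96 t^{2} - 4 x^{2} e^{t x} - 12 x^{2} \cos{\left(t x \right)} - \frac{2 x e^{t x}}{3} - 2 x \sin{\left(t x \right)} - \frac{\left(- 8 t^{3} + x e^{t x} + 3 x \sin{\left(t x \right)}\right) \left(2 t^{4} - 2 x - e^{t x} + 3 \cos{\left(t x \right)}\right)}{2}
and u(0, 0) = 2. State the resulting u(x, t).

Substitute the ansatz u = A t^{4} + B x + C e^{t x} + D \cos{\left(t x \right)} into the left-hand side.
Derivatives of the ansatz:
  u_tt = 12 A t^{2} + C x^{2} e^{t x} - D x^{2} \cos{\left(t x \right)}
  u_t = 4 A t^{3} + C x e^{t x} - D x \sin{\left(t x \right)}
Term by term:
  4·u_tt = 48 A t^{2} + 4 C x^{2} e^{t x} - 4 D x^{2} \cos{\left(t x \right)}
  1/2·u·u_t = 2 A^{2} t^{7} + 2 A B t^{3} x + \frac{A C t^{4} x e^{t x}}{2} + 2 A C t^{3} e^{t x} - \frac{A D t^{4} x \sin{\left(t x \right)}}{2} + 2 A D t^{3} \cos{\left(t x \right)} + \frac{B C x^{2} e^{t x}}{2} - \frac{B D x^{2} \sin{\left(t x \right)}}{2} + \frac{C^{2} x e^{2 t x}}{2} - \frac{C D x e^{t x} \sin{\left(t x \right)}}{2} + \frac{C D x e^{t x} \cos{\left(t x \right)}}{2} - \frac{D^{2} x \sin{\left(t x \right)} \cos{\left(t x \right)}}{2}
  2/3·u_t = \frac{8 A t^{3}}{3} + \frac{2 C x e^{t x}}{3} - \frac{2 D x \sin{\left(t x \right)}}{3}
So the left-hand side equals
  2 A^{2} t^{7} + 2 A B t^{3} x + \frac{A C t^{4} x e^{t x}}{2} + 2 A C t^{3} e^{t x} - \frac{A D t^{4} x \sin{\left(t x \right)}}{2} + 2 A D t^{3} \cos{\left(t x \right)} + \frac{8 A t^{3}}{3} + 48 A t^{2} + \frac{B C x^{2} e^{t x}}{2} - \frac{B D x^{2} \sin{\left(t x \right)}}{2} + \frac{C^{2} x e^{2 t x}}{2} - \frac{C D x e^{t x} \sin{\left(t x \right)}}{2} + \frac{C D x e^{t x} \cos{\left(t x \right)}}{2} + 4 C x^{2} e^{t x} + \frac{2 C x e^{t x}}{3} - \frac{D^{2} x \sin{\left(t x \right)} \cos{\left(t x \right)}}{2} - 4 D x^{2} \cos{\left(t x \right)} - \frac{2 D x \sin{\left(t x \right)}}{3}
This must equal f(x, t) identically; expanded, f = 8 t^{7} - t^{4} x e^{t x} - 3 t^{4} x \sin{\left(t x \right)} - 8 t^{3} x - 4 t^{3} e^{t x} + 12 t^{3} \cos{\left(t x \right)} + \frac{16 t^{3}}{3} + 96 t^{2} - 3 x^{2} e^{t x} + 3 x^{2} \sin{\left(t x \right)} - 12 x^{2} \cos{\left(t x \right)} + \frac{x e^{2 t x}}{2} + \frac{3 x e^{t x} \sin{\left(t x \right)}}{2} - \frac{3 x e^{t x} \cos{\left(t x \right)}}{2} - \frac{2 x e^{t x}}{3} - \frac{9 x \sin{\left(t x \right)} \cos{\left(t x \right)}}{2} - 2 x \sin{\left(t x \right)}.
Matching coefficients of the independent functions:
(each divided by its leading coefficient; functions giving the same equation are listed together)
  [t^{2}, t^{3}]:  A - 2 = 0
  [t^{7}]:  A^{2} - 4 = 0
  [t^{3} x]:  A B + 4 = 0
  [t^{3} e^{t x}, t^{4} x e^{t x}]:  A C + 2 = 0
  [t^{3} \cos{\left(t x \right)}, t^{4} x \sin{\left(t x \right)}]:  A D - 6 = 0
  [x e^{t x}]:  C + 1 = 0
  [x e^{2 t x}]:  C^{2} - 1 = 0
  [x \sin{\left(t x \right)}, x^{2} \cos{\left(t x \right)}]:  D - 3 = 0
  [x^{2} e^{t x}]:  B C + 8 C + 6 = 0
  [x^{2} \sin{\left(t x \right)}]:  B D + 6 = 0
  [x e^{t x} \sin{\left(t x \right)}, x e^{t x} \cos{\left(t x \right)}]:  C D + 3 = 0
  [x \sin{\left(t x \right)} \cos{\left(t x \right)}]:  D^{2} - 9 = 0
Solving: A = 2, B = -2, C = -1, D = 3.
Check against the point condition:
  u(0, 0) = 2  ⟹  C + D = 2  ✓
Hence u(x, t) = 2 t^{4} - 2 x - e^{t x} + 3 \cos{\left(t x \right)}.

Answer: u(x, t) = 2 t^{4} - 2 x - e^{t x} + 3 \cos{\left(t x \right)}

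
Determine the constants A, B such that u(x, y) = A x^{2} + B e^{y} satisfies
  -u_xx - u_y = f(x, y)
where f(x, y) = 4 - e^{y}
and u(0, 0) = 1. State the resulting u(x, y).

Substitute the ansatz u = A x^{2} + B e^{y} into the left-hand side.
Derivatives of the ansatz:
  u_xx = 2 A
  u_y = B e^{y}
Term by term:
  -u_xx = - 2 A
  -u_y = - B e^{y}
So the left-hand side equals
  - 2 A - B e^{y}
This must equal f(x, y) = 4 - e^{y} identically.
Matching coefficients of the independent functions:
  [constant term]:  - 2 A = 4
  [e^{y}]:  - B = -1
Solving: A = -2, B = 1.
Check against the point condition:
  u(0, 0) = 1  ⟹  B = 1  ✓
Hence u(x, y) = - 2 x^{2} + e^{y}.

Answer: u(x, y) = - 2 x^{2} + e^{y}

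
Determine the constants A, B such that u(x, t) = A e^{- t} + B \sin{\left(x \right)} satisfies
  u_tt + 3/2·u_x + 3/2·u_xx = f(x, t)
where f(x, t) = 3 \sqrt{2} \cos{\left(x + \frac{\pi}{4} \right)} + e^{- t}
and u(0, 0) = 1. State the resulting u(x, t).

Substitute the ansatz u = A e^{- t} + B \sin{\left(x \right)} into the left-hand side.
Derivatives of the ansatz:
  u_tt = A e^{- t}
  u_x = B \cos{\left(x \right)}
  u_xx = - B \sin{\left(x \right)}
Term by term:
  u_tt = A e^{- t}
  3/2·u_x = \frac{3 B \cos{\left(x \right)}}{2}
  3/2·u_xx = - \frac{3 B \sin{\left(x \right)}}{2}
So the left-hand side equals
  A e^{- t} - \frac{3 B \sin{\left(x \right)}}{2} + \frac{3 B \cos{\left(x \right)}}{2}
This must equal f(x, t) identically; expanded, f = - 3 \sin{\left(x \right)} + 3 \cos{\left(x \right)} + e^{- t}.
Matching coefficients of the independent functions:
  [e^{- t}]:  A = 1
  [\sin{\left(x \right)}]:  - \frac{3 B}{2} = -3
  [\cos{\left(x \right)}]:  \frac{3 B}{2} = 3
Solving: A = 1, B = 2.
Check against the point condition:
  u(0, 0) = 1  ⟹  A = 1  ✓
Hence u(x, t) = 2 \sin{\left(x \right)} + e^{- t}.

Answer: u(x, t) = 2 \sin{\left(x \right)} + e^{- t}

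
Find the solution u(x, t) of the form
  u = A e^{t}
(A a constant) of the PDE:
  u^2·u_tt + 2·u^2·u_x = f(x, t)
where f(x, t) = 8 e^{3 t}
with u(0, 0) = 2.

Answer: u(x, t) = 2 e^{t}

Derivation:
Substitute the ansatz u = A e^{t} into the left-hand side.
Derivatives of the ansatz:
  u_tt = A e^{t}
  u_x = 0
Term by term:
  u^2·u_tt = A^{3} e^{3 t}
  2·u^2·u_x = 0
So the left-hand side equals
  A^{3} e^{3 t}
This must equal f(x, t) = 8 e^{3 t} identically.
Matching coefficients of the independent functions:
  [e^{3 t}]:  A^{3} = 8
Solving: A = 2.
Check against the point condition:
  u(0, 0) = 2  ⟹  A = 2  ✓
Hence u(x, t) = 2 e^{t}.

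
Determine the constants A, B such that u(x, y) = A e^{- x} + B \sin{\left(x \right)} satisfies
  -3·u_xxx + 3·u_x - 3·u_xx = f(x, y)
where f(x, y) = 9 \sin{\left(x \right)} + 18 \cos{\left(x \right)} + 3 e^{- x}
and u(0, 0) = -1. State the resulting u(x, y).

Substitute the ansatz u = A e^{- x} + B \sin{\left(x \right)} into the left-hand side.
Derivatives of the ansatz:
  u_xxx = - A e^{- x} - B \cos{\left(x \right)}
  u_x = - A e^{- x} + B \cos{\left(x \right)}
  u_xx = A e^{- x} - B \sin{\left(x \right)}
Term by term:
  -3·u_xxx = 3 A e^{- x} + 3 B \cos{\left(x \right)}
  3·u_x = - 3 A e^{- x} + 3 B \cos{\left(x \right)}
  -3·u_xx = - 3 A e^{- x} + 3 B \sin{\left(x \right)}
So the left-hand side equals
  - 3 A e^{- x} + 3 B \sin{\left(x \right)} + 6 B \cos{\left(x \right)}
This must equal f(x, y) = 9 \sin{\left(x \right)} + 18 \cos{\left(x \right)} + 3 e^{- x} identically.
Matching coefficients of the independent functions:
  [e^{- x}]:  - 3 A = 3
  [\sin{\left(x \right)}]:  3 B = 9
  [\cos{\left(x \right)}]:  6 B = 18
Solving: A = -1, B = 3.
Check against the point condition:
  u(0, 0) = -1  ⟹  A = -1  ✓
Hence u(x, y) = 3 \sin{\left(x \right)} - e^{- x}.

Answer: u(x, y) = 3 \sin{\left(x \right)} - e^{- x}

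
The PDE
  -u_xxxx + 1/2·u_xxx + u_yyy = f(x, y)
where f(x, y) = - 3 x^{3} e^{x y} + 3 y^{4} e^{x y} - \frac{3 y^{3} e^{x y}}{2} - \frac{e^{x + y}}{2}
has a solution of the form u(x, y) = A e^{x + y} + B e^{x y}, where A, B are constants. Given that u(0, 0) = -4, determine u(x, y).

Substitute the ansatz u = A e^{x + y} + B e^{x y} into the left-hand side.
Derivatives of the ansatz:
  u_xxxx = A e^{x} e^{y} + B y^{4} e^{x y}
  u_xxx = A e^{x} e^{y} + B y^{3} e^{x y}
  u_yyy = A e^{x} e^{y} + B x^{3} e^{x y}
Term by term:
  -u_xxxx = - A e^{x} e^{y} - B y^{4} e^{x y}
  1/2·u_xxx = \frac{A e^{x} e^{y}}{2} + \frac{B y^{3} e^{x y}}{2}
  u_yyy = A e^{x} e^{y} + B x^{3} e^{x y}
So the left-hand side equals
  \frac{A e^{x} e^{y}}{2} + B x^{3} e^{x y} - B y^{4} e^{x y} + \frac{B y^{3} e^{x y}}{2}
This must equal f(x, y) identically; expanded, f = - 3 x^{3} e^{x y} + 3 y^{4} e^{x y} - \frac{3 y^{3} e^{x y}}{2} - \frac{e^{x} e^{y}}{2}.
Matching coefficients of the independent functions:
  [x^{3} e^{x y}]:  B = -3
  [y^{3} e^{x y}]:  \frac{B}{2} = - \frac{3}{2}
  [y^{4} e^{x y}]:  - B = 3
  [e^{x} e^{y}]:  \frac{A}{2} = - \frac{1}{2}
Solving: A = -1, B = -3.
Check against the point condition:
  u(0, 0) = -4  ⟹  A + B = -4  ✓
Hence u(x, y) = - 3 e^{x y} - e^{x + y}.

Answer: u(x, y) = - 3 e^{x y} - e^{x + y}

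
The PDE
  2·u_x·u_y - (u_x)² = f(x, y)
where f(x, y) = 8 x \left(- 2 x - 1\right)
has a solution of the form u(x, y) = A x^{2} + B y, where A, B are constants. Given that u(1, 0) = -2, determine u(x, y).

Substitute the ansatz u = A x^{2} + B y into the left-hand side.
Derivatives of the ansatz:
  u_x = 2 A x
  u_y = B
Term by term:
  2·u_x·u_y = 4 A B x
  -(u_x)² = - 4 A^{2} x^{2}
So the left-hand side equals
  - 4 A^{2} x^{2} + 4 A B x
This must equal f(x, y) = 8 x \left(- 2 x - 1\right) identically.
Matching coefficients of the independent functions:
  [x]:  4 A B = -8
  [x^{2}]:  - 4 A^{2} = -16
These equations allow (A, B) = (-2, 1) or (2, -1).
Impose the point condition(s):
  u(1, 0) = -2  ⟹  A = -2
Only A = -2, B = 1 satisfies everything.
Hence u(x, y) = - 2 x^{2} + y.

Answer: u(x, y) = - 2 x^{2} + y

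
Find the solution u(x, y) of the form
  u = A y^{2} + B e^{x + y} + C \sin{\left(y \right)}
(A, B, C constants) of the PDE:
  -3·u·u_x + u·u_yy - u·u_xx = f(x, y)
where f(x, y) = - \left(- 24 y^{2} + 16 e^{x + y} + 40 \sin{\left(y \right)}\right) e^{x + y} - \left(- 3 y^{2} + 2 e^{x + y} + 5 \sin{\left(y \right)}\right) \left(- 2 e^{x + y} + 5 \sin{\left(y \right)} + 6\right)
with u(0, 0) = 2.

Substitute the ansatz u = A y^{2} + B e^{x + y} + C \sin{\left(y \right)} into the left-hand side.
Derivatives of the ansatz:
  u_x = B e^{x} e^{y}
  u_yy = 2 A + B e^{x} e^{y} - C \sin{\left(y \right)}
  u_xx = B e^{x} e^{y}
Term by term:
  -3·u·u_x = - 3 A B y^{2} e^{x} e^{y} - 3 B^{2} e^{2 x} e^{2 y} - 3 B C e^{x} e^{y} \sin{\left(y \right)}
  u·u_yy = 2 A^{2} y^{2} + A B y^{2} e^{x} e^{y} + 2 A B e^{x} e^{y} - A C y^{2} \sin{\left(y \right)} + 2 A C \sin{\left(y \right)} + B^{2} e^{2 x} e^{2 y} - C^{2} \sin^{2}{\left(y \right)}
  -u·u_xx = - A B y^{2} e^{x} e^{y} - B^{2} e^{2 x} e^{2 y} - B C e^{x} e^{y} \sin{\left(y \right)}
So the left-hand side equals
  2 A^{2} y^{2} - 3 A B y^{2} e^{x} e^{y} + 2 A B e^{x} e^{y} - A C y^{2} \sin{\left(y \right)} + 2 A C \sin{\left(y \right)} - 3 B^{2} e^{2 x} e^{2 y} - 4 B C e^{x} e^{y} \sin{\left(y \right)} - C^{2} \sin^{2}{\left(y \right)}
This must equal f(x, y) identically; expanded, f = 18 y^{2} e^{x} e^{y} + 15 y^{2} \sin{\left(y \right)} + 18 y^{2} - 12 e^{2 x} e^{2 y} - 40 e^{x} e^{y} \sin{\left(y \right)} - 12 e^{x} e^{y} - 25 \sin^{2}{\left(y \right)} - 30 \sin{\left(y \right)}.
Matching coefficients of the independent functions:
  [y^{2}]:  2 A^{2} = 18
  [y^{2} \sin{\left(y \right)}]:  - A C = 15
  [e^{x} e^{y}]:  2 A B = -12
  [e^{2 x} e^{2 y}]:  - 3 B^{2} = -12
  [y^{2} e^{x} e^{y}]:  - 3 A B = 18
  [e^{x} e^{y} \sin{\left(y \right)}]:  - 4 B C = -40
  [\sin{\left(y \right)}]:  2 A C = -30
  [\sin^{2}{\left(y \right)}]:  - C^{2} = -25
These equations allow (A, B, C) = (-3, 2, 5) or (3, -2, -5).
Impose the point condition(s):
  u(0, 0) = 2  ⟹  B = 2
Only A = -3, B = 2, C = 5 satisfies everything.
Hence u(x, y) = - 3 y^{2} + 2 e^{x + y} + 5 \sin{\left(y \right)}.

Answer: u(x, y) = - 3 y^{2} + 2 e^{x + y} + 5 \sin{\left(y \right)}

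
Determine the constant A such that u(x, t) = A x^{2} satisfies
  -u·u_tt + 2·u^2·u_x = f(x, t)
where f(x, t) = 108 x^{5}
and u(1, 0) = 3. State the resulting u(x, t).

Substitute the ansatz u = A x^{2} into the left-hand side.
Derivatives of the ansatz:
  u_tt = 0
  u_x = 2 A x
Term by term:
  -u·u_tt = 0
  2·u^2·u_x = 4 A^{3} x^{5}
So the left-hand side equals
  4 A^{3} x^{5}
This must equal f(x, t) = 108 x^{5} identically.
Matching coefficients of the independent functions:
  [x^{5}]:  4 A^{3} = 108
Solving: A = 3.
Check against the point condition:
  u(1, 0) = 3  ⟹  A = 3  ✓
Hence u(x, t) = 3 x^{2}.

Answer: u(x, t) = 3 x^{2}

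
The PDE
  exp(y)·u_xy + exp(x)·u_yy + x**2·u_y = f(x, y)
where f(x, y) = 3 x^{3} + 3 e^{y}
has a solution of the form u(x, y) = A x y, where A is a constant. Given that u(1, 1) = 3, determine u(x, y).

Answer: u(x, y) = 3 x y

Derivation:
Substitute the ansatz u = A x y into the left-hand side.
Derivatives of the ansatz:
  u_xy = A
  u_yy = 0
  u_y = A x
Term by term:
  exp(y)·u_xy = A e^{y}
  exp(x)·u_yy = 0
  x**2·u_y = A x^{3}
So the left-hand side equals
  A x^{3} + A e^{y}
This must equal f(x, y) = 3 x^{3} + 3 e^{y} identically.
Matching coefficients of the independent functions:
  [x^{3}, e^{y}]:  A = 3
Solving: A = 3.
Check against the point condition:
  u(1, 1) = 3  ⟹  A = 3  ✓
Hence u(x, y) = 3 x y.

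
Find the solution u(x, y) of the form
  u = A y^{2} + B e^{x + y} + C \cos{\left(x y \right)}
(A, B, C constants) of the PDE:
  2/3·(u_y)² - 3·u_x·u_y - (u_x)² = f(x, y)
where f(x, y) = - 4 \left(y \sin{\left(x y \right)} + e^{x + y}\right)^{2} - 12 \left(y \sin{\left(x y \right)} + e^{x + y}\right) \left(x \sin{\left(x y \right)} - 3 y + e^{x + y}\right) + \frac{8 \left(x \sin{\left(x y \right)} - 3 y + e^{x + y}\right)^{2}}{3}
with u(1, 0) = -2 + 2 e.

Answer: u(x, y) = - 3 y^{2} + 2 e^{x + y} - 2 \cos{\left(x y \right)}

Derivation:
Substitute the ansatz u = A y^{2} + B e^{x + y} + C \cos{\left(x y \right)} into the left-hand side.
Derivatives of the ansatz:
  u_y = 2 A y + B e^{x} e^{y} - C x \sin{\left(x y \right)}
  u_x = B e^{x} e^{y} - C y \sin{\left(x y \right)}
Term by term:
  2/3·(u_y)² = \frac{8 A^{2} y^{2}}{3} + \frac{8 A B y e^{x} e^{y}}{3} - \frac{8 A C x y \sin{\left(x y \right)}}{3} + \frac{2 B^{2} e^{2 x} e^{2 y}}{3} - \frac{4 B C x e^{x} e^{y} \sin{\left(x y \right)}}{3} + \frac{2 C^{2} x^{2} \sin^{2}{\left(x y \right)}}{3}
  -3·u_x·u_y = - 6 A B y e^{x} e^{y} + 6 A C y^{2} \sin{\left(x y \right)} - 3 B^{2} e^{2 x} e^{2 y} + 3 B C x e^{x} e^{y} \sin{\left(x y \right)} + 3 B C y e^{x} e^{y} \sin{\left(x y \right)} - 3 C^{2} x y \sin^{2}{\left(x y \right)}
  -(u_x)² = - B^{2} e^{2 x} e^{2 y} + 2 B C y e^{x} e^{y} \sin{\left(x y \right)} - C^{2} y^{2} \sin^{2}{\left(x y \right)}
So the left-hand side equals
  \frac{8 A^{2} y^{2}}{3} - \frac{10 A B y e^{x} e^{y}}{3} - \frac{8 A C x y \sin{\left(x y \right)}}{3} + 6 A C y^{2} \sin{\left(x y \right)} - \frac{10 B^{2} e^{2 x} e^{2 y}}{3} + \frac{5 B C x e^{x} e^{y} \sin{\left(x y \right)}}{3} + 5 B C y e^{x} e^{y} \sin{\left(x y \right)} + \frac{2 C^{2} x^{2} \sin^{2}{\left(x y \right)}}{3} - 3 C^{2} x y \sin^{2}{\left(x y \right)} - C^{2} y^{2} \sin^{2}{\left(x y \right)}
This must equal f(x, y) identically; expanded, f = \frac{8 x^{2} \sin^{2}{\left(x y \right)}}{3} - 12 x y \sin^{2}{\left(x y \right)} - 16 x y \sin{\left(x y \right)} - \frac{20 x e^{x} e^{y} \sin{\left(x y \right)}}{3} - 4 y^{2} \sin^{2}{\left(x y \right)} + 36 y^{2} \sin{\left(x y \right)} + 24 y^{2} - 20 y e^{x} e^{y} \sin{\left(x y \right)} + 20 y e^{x} e^{y} - \frac{40 e^{2 x} e^{2 y}}{3}.
Matching coefficients of the independent functions:
  [y^{2}]:  \frac{8 A^{2}}{3} = 24
  [x^{2} \sin^{2}{\left(x y \right)}]:  \frac{2 C^{2}}{3} = \frac{8}{3}
  [y^{2} \sin{\left(x y \right)}]:  6 A C = 36
  [y^{2} \sin^{2}{\left(x y \right)}]:  - C^{2} = -4
  [e^{2 x} e^{2 y}]:  - \frac{10 B^{2}}{3} = - \frac{40}{3}
  [x y \sin{\left(x y \right)}]:  - \frac{8 A C}{3} = -16
  [x y \sin^{2}{\left(x y \right)}]:  - 3 C^{2} = -12
  [y e^{x} e^{y}]:  - \frac{10 A B}{3} = 20
  [x e^{x} e^{y} \sin{\left(x y \right)}]:  \frac{5 B C}{3} = - \frac{20}{3}
  [y e^{x} e^{y} \sin{\left(x y \right)}]:  5 B C = -20
These equations allow (A, B, C) = (-3, 2, -2) or (3, -2, 2).
Impose the point condition(s):
  u(1, 0) = -2 + 2 e  ⟹  e B + C = -2 + 2 e
Only A = -3, B = 2, C = -2 satisfies everything.
Hence u(x, y) = - 3 y^{2} + 2 e^{x + y} - 2 \cos{\left(x y \right)}.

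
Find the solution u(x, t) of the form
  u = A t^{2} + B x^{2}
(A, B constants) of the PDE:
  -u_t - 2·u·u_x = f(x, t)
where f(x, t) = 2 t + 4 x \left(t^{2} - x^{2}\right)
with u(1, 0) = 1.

Substitute the ansatz u = A t^{2} + B x^{2} into the left-hand side.
Derivatives of the ansatz:
  u_t = 2 A t
  u_x = 2 B x
Term by term:
  -u_t = - 2 A t
  -2·u·u_x = - 4 A B t^{2} x - 4 B^{2} x^{3}
So the left-hand side equals
  - 4 A B t^{2} x - 2 A t - 4 B^{2} x^{3}
This must equal f(x, t) = 2 t + 4 x \left(t^{2} - x^{2}\right) identically.
Matching coefficients of the independent functions:
  [t]:  - 2 A = 2
  [x^{3}]:  - 4 B^{2} = -4
  [t^{2} x]:  - 4 A B = 4
Solving: A = -1, B = 1.
Check against the point condition:
  u(1, 0) = 1  ⟹  B = 1  ✓
Hence u(x, t) = - t^{2} + x^{2}.

Answer: u(x, t) = - t^{2} + x^{2}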